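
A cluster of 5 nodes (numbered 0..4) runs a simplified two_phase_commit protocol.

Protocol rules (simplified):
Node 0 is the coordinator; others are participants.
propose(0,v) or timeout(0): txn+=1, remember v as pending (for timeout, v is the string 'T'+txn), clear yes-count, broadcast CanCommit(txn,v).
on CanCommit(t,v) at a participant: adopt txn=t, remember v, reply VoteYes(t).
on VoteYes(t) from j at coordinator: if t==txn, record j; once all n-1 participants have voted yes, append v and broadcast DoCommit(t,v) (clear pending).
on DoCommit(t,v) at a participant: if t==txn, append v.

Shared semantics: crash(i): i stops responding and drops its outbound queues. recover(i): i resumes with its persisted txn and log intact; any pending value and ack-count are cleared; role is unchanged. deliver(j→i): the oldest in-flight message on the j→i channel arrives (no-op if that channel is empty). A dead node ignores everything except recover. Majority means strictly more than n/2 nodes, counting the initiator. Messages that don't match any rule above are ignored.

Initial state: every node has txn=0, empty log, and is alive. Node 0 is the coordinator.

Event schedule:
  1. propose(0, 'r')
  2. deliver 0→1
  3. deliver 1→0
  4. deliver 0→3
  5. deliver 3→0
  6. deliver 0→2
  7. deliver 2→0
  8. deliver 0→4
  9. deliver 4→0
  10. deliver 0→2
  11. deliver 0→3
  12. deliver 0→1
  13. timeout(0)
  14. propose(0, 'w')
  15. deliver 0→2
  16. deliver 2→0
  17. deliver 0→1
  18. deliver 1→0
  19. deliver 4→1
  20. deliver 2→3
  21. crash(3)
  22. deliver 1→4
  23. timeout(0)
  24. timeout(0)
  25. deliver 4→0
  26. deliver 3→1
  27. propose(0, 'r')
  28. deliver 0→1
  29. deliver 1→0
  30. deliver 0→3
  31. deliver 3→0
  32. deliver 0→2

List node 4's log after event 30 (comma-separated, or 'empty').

after 1 — propose(0,'r'): n0:coor/t1/[-]
after 2 — deliver 0→1: n1:part/t1/[-]
after 3 — deliver 1→0: ·
after 4 — deliver 0→3: n3:part/t1/[-]
after 5 — deliver 3→0: ·
after 6 — deliver 0→2: n2:part/t1/[-]
after 7 — deliver 2→0: ·
after 8 — deliver 0→4: n4:part/t1/[-]
after 9 — deliver 4→0: n0:coor/t1/[r]
after 10 — deliver 0→2: n2:part/t1/[r]
after 11 — deliver 0→3: n3:part/t1/[r]
after 12 — deliver 0→1: n1:part/t1/[r]
after 13 — timeout(0): n0:coor/t2/[r]
after 14 — propose(0,'w'): n0:coor/t3/[r]
after 15 — deliver 0→2: n2:part/t2/[r]
after 16 — deliver 2→0: ·
after 17 — deliver 0→1: n1:part/t2/[r]
after 18 — deliver 1→0: ·
after 19 — deliver 4→1: ·
after 20 — deliver 2→3: ·
after 21 — crash(3): n3:✗part/t1/[r]
after 22 — deliver 1→4: ·
after 23 — timeout(0): n0:coor/t4/[r]
after 24 — timeout(0): n0:coor/t5/[r]
after 25 — deliver 4→0: ·
after 26 — deliver 3→1: ·
after 27 — propose(0,'r'): n0:coor/t6/[r]
after 28 — deliver 0→1: n1:part/t3/[r]
after 29 — deliver 1→0: ·
after 30 — deliver 0→3: ·

empty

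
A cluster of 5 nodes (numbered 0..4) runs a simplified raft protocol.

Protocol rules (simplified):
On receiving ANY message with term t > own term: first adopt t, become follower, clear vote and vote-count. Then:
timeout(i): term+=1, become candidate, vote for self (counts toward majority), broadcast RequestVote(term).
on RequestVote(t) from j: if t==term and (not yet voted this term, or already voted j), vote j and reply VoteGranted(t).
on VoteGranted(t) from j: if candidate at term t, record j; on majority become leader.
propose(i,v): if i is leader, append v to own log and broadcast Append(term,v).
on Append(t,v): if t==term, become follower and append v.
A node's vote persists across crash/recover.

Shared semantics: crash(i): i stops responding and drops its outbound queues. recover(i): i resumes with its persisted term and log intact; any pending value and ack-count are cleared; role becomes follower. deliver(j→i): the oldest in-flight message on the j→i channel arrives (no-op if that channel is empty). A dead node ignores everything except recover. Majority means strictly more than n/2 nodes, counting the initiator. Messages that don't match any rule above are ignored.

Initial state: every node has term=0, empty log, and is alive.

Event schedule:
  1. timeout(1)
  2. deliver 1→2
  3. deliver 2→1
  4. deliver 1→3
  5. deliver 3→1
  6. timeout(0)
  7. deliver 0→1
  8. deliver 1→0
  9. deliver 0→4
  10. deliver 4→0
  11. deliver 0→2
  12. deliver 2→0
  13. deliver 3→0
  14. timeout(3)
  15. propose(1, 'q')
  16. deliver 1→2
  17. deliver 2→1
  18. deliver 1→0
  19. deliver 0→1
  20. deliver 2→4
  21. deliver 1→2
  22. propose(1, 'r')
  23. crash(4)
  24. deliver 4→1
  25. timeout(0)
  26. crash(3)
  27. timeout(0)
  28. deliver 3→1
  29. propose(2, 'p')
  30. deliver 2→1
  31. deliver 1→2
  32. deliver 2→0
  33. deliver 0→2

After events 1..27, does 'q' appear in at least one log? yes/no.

after 1 — timeout(1): n1:cand/t1/[-]
after 2 — deliver 1→2: n2:foll/t1/[-]
after 3 — deliver 2→1: ·
after 4 — deliver 1→3: n3:foll/t1/[-]
after 5 — deliver 3→1: n1:lead/t1/[-]
after 6 — timeout(0): n0:cand/t1/[-]
after 7 — deliver 0→1: ·
after 8 — deliver 1→0: ·
after 9 — deliver 0→4: n4:foll/t1/[-]
after 10 — deliver 4→0: ·
after 11 — deliver 0→2: ·
after 12 — deliver 2→0: ·
after 13 — deliver 3→0: ·
after 14 — timeout(3): n3:cand/t2/[-]
after 15 — propose(1,'q'): n1:lead/t1/[q]
after 16 — deliver 1→2: n2:foll/t1/[q]
after 17 — deliver 2→1: ·
after 18 — deliver 1→0: n0:foll/t1/[q]
after 19 — deliver 0→1: ·
after 20 — deliver 2→4: ·
after 21 — deliver 1→2: ·
after 22 — propose(1,'r'): n1:lead/t1/[q,r]
after 23 — crash(4): n4:✗foll/t1/[-]
after 24 — deliver 4→1: ·
after 25 — timeout(0): n0:cand/t2/[q]
after 26 — crash(3): n3:✗cand/t2/[-]
after 27 — timeout(0): n0:cand/t3/[q]

yes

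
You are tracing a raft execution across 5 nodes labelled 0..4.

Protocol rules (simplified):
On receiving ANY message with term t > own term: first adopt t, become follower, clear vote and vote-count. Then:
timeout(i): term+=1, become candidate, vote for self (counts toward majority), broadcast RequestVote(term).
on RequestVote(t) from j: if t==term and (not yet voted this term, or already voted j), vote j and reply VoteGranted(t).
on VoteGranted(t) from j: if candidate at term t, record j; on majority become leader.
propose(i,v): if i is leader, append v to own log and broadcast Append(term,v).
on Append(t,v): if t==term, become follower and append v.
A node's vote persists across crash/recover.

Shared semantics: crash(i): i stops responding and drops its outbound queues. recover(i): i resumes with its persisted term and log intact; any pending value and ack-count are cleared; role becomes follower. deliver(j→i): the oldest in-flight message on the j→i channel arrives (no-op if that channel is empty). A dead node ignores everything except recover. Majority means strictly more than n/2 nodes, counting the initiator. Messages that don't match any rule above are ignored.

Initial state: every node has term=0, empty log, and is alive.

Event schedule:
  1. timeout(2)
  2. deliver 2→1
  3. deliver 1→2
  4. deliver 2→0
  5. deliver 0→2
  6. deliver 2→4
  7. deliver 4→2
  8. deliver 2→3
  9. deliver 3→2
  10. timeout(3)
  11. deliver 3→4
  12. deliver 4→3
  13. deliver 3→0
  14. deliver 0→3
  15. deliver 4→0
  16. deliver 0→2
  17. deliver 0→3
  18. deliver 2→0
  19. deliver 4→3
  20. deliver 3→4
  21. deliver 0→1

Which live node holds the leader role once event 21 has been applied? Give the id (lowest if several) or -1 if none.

e1 timeout(2): 2[cand,t=1,-]
e2 deliver 2→1: 1[foll,t=1,-]
e3 deliver 1→2: ·
e4 deliver 2→0: 0[foll,t=1,-]
e5 deliver 0→2: 2[lead,t=1,-]
e6 deliver 2→4: 4[foll,t=1,-]
e7 deliver 4→2: ·
e8 deliver 2→3: 3[foll,t=1,-]
e9 deliver 3→2: ·
e10 timeout(3): 3[cand,t=2,-]
e11 deliver 3→4: 4[foll,t=2,-]
e12 deliver 4→3: ·
e13 deliver 3→0: 0[foll,t=2,-]
e14 deliver 0→3: 3[lead,t=2,-]
e15 deliver 4→0: ·
e16 deliver 0→2: ·
e17 deliver 0→3: ·
e18 deliver 2→0: ·
e19 deliver 4→3: ·
e20 deliver 3→4: ·
e21 deliver 0→1: ·

2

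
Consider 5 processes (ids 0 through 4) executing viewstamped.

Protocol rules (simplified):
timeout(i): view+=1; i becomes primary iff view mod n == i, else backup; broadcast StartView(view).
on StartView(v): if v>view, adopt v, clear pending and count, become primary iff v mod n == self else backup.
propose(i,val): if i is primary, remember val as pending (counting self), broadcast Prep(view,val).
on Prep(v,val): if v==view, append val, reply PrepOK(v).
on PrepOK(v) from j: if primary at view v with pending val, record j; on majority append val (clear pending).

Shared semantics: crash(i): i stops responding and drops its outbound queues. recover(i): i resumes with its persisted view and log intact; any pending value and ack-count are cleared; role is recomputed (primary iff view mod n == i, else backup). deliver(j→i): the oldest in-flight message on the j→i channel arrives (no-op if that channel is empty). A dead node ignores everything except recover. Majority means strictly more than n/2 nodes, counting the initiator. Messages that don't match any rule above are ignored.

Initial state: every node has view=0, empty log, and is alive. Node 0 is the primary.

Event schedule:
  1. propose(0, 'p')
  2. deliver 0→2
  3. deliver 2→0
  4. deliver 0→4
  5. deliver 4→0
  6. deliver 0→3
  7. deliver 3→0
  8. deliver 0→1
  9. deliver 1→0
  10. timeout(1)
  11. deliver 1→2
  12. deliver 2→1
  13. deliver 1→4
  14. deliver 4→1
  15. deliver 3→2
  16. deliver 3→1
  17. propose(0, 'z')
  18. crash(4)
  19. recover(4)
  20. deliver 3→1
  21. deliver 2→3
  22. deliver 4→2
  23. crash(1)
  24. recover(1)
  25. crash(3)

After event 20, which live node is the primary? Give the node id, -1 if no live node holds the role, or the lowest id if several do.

e1 propose(0,'p'): ·
e2 deliver 0→2: 2[back,v=0,p]
e3 deliver 2→0: ·
e4 deliver 0→4: 4[back,v=0,p]
e5 deliver 4→0: 0[prim,v=0,p]
e6 deliver 0→3: 3[back,v=0,p]
e7 deliver 3→0: ·
e8 deliver 0→1: 1[back,v=0,p]
e9 deliver 1→0: ·
e10 timeout(1): 1[prim,v=1,p]
e11 deliver 1→2: 2[back,v=1,p]
e12 deliver 2→1: ·
e13 deliver 1→4: 4[back,v=1,p]
e14 deliver 4→1: ·
e15 deliver 3→2: ·
e16 deliver 3→1: ·
e17 propose(0,'z'): ·
e18 crash(4): 4[✗back,v=1,p]
e19 recover(4): 4[back,v=1,p]
e20 deliver 3→1: ·

0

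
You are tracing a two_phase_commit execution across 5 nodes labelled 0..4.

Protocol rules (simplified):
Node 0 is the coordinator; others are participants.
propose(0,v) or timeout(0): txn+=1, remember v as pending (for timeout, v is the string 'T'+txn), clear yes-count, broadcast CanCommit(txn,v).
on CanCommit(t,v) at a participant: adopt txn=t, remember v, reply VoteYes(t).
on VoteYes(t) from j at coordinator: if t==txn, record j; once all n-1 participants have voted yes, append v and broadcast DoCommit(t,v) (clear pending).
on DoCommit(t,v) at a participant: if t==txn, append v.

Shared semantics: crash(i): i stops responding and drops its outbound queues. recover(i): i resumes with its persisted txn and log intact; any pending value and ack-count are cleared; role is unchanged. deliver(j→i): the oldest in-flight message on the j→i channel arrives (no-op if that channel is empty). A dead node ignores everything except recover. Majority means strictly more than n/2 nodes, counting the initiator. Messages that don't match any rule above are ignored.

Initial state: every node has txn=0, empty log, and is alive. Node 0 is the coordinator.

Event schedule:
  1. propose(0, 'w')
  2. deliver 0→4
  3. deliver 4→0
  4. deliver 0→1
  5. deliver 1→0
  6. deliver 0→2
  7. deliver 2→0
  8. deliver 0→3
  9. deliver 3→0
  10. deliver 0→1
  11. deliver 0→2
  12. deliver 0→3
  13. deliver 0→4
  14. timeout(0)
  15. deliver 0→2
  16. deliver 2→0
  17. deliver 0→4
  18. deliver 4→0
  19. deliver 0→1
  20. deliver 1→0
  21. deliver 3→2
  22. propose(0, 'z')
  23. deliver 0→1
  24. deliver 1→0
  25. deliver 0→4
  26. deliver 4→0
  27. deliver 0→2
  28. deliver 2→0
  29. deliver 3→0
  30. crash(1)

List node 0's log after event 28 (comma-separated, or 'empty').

after 1 — propose(0,'w'): n0:coor/t1/[-]
after 2 — deliver 0→4: n4:part/t1/[-]
after 3 — deliver 4→0: ·
after 4 — deliver 0→1: n1:part/t1/[-]
after 5 — deliver 1→0: ·
after 6 — deliver 0→2: n2:part/t1/[-]
after 7 — deliver 2→0: ·
after 8 — deliver 0→3: n3:part/t1/[-]
after 9 — deliver 3→0: n0:coor/t1/[w]
after 10 — deliver 0→1: n1:part/t1/[w]
after 11 — deliver 0→2: n2:part/t1/[w]
after 12 — deliver 0→3: n3:part/t1/[w]
after 13 — deliver 0→4: n4:part/t1/[w]
after 14 — timeout(0): n0:coor/t2/[w]
after 15 — deliver 0→2: n2:part/t2/[w]
after 16 — deliver 2→0: ·
after 17 — deliver 0→4: n4:part/t2/[w]
after 18 — deliver 4→0: ·
after 19 — deliver 0→1: n1:part/t2/[w]
after 20 — deliver 1→0: ·
after 21 — deliver 3→2: ·
after 22 — propose(0,'z'): n0:coor/t3/[w]
after 23 — deliver 0→1: n1:part/t3/[w]
after 24 — deliver 1→0: ·
after 25 — deliver 0→4: n4:part/t3/[w]
after 26 — deliver 4→0: ·
after 27 — deliver 0→2: n2:part/t3/[w]
after 28 — deliver 2→0: ·

w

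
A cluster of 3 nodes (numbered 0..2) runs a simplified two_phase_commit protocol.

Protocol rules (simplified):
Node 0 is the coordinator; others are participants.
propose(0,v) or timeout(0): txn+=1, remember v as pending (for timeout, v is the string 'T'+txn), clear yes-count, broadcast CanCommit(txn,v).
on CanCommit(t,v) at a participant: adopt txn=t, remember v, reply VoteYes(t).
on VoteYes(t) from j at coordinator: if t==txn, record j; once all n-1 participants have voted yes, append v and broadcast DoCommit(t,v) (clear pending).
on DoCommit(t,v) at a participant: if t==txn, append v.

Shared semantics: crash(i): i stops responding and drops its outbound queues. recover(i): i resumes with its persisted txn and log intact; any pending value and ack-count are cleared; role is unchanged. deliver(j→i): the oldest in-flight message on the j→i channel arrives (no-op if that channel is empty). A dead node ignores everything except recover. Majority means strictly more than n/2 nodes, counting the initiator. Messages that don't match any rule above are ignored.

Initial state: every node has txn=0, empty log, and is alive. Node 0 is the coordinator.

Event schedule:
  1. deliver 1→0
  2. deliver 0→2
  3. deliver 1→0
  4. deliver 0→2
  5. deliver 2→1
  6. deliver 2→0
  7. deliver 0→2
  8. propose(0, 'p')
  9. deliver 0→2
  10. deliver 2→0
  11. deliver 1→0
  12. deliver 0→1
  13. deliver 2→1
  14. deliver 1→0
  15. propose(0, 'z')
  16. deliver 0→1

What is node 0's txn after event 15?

2

after 1 — deliver 1→0: ·
after 2 — deliver 0→2: ·
after 3 — deliver 1→0: ·
after 4 — deliver 0→2: ·
after 5 — deliver 2→1: ·
after 6 — deliver 2→0: ·
after 7 — deliver 0→2: ·
after 8 — propose(0,'p'): n0:coor/t1/[-]
after 9 — deliver 0→2: n2:part/t1/[-]
after 10 — deliver 2→0: ·
after 11 — deliver 1→0: ·
after 12 — deliver 0→1: n1:part/t1/[-]
after 13 — deliver 2→1: ·
after 14 — deliver 1→0: n0:coor/t1/[p]
after 15 — propose(0,'z'): n0:coor/t2/[p]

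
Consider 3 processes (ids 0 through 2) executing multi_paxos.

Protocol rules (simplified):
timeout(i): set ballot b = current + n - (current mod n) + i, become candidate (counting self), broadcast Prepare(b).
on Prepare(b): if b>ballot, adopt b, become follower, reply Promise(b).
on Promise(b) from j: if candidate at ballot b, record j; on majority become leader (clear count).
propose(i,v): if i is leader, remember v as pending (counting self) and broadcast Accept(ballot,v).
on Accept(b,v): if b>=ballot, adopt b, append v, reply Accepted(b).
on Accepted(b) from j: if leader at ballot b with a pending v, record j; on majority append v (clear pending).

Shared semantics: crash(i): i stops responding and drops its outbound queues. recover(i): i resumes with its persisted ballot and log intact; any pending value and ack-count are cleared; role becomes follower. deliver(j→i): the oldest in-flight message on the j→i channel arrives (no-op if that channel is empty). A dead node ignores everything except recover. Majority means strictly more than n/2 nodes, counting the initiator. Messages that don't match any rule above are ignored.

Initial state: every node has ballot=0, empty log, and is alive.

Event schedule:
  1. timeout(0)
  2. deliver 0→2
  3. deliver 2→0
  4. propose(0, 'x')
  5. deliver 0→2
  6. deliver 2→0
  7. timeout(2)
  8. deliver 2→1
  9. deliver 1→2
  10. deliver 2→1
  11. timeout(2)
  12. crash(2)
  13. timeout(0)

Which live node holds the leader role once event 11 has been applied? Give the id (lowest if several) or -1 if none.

0

1. timeout(0):  <0:cand b3 ->
2. deliver 0→2:  <2:foll b3 ->
3. deliver 2→0:  <0:lead b3 ->
4. propose(0,'x'):  nop
5. deliver 0→2:  <2:foll b3 x>
6. deliver 2→0:  <0:lead b3 x>
7. timeout(2):  <2:cand b8 x>
8. deliver 2→1:  <1:foll b8 ->
9. deliver 1→2:  <2:lead b8 x>
10. deliver 2→1:  nop
11. timeout(2):  <2:cand b11 x>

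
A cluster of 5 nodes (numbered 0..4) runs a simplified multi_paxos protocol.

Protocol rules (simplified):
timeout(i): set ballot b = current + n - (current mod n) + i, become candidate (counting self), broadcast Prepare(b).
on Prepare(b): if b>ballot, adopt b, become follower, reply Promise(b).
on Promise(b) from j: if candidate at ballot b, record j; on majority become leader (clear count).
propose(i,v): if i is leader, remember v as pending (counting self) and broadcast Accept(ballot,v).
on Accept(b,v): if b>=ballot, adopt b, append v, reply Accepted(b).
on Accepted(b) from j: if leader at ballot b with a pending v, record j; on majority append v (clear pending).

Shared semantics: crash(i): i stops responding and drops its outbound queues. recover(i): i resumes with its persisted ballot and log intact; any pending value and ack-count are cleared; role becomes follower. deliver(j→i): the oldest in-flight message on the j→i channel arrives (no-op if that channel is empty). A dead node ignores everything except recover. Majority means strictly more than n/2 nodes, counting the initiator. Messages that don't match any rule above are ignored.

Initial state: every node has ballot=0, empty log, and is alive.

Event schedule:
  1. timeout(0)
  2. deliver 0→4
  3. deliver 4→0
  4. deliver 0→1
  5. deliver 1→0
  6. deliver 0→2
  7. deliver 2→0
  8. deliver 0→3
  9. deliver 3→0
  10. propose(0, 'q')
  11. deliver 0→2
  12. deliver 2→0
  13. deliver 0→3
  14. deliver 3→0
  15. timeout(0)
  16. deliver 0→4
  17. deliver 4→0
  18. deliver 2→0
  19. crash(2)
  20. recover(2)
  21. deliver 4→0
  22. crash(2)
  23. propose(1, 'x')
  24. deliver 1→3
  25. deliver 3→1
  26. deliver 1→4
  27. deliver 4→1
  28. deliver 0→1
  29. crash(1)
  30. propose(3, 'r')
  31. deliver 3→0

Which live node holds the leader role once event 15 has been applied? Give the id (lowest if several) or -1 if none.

[1] timeout(0) → N0(cand b5 [-])
[2] deliver 0→4 → N4(foll b5 [-])
[3] deliver 4→0 → ∅
[4] deliver 0→1 → N1(foll b5 [-])
[5] deliver 1→0 → N0(lead b5 [-])
[6] deliver 0→2 → N2(foll b5 [-])
[7] deliver 2→0 → ∅
[8] deliver 0→3 → N3(foll b5 [-])
[9] deliver 3→0 → ∅
[10] propose(0,'q') → ∅
[11] deliver 0→2 → N2(foll b5 [q])
[12] deliver 2→0 → ∅
[13] deliver 0→3 → N3(foll b5 [q])
[14] deliver 3→0 → N0(lead b5 [q])
[15] timeout(0) → N0(cand b10 [q])

-1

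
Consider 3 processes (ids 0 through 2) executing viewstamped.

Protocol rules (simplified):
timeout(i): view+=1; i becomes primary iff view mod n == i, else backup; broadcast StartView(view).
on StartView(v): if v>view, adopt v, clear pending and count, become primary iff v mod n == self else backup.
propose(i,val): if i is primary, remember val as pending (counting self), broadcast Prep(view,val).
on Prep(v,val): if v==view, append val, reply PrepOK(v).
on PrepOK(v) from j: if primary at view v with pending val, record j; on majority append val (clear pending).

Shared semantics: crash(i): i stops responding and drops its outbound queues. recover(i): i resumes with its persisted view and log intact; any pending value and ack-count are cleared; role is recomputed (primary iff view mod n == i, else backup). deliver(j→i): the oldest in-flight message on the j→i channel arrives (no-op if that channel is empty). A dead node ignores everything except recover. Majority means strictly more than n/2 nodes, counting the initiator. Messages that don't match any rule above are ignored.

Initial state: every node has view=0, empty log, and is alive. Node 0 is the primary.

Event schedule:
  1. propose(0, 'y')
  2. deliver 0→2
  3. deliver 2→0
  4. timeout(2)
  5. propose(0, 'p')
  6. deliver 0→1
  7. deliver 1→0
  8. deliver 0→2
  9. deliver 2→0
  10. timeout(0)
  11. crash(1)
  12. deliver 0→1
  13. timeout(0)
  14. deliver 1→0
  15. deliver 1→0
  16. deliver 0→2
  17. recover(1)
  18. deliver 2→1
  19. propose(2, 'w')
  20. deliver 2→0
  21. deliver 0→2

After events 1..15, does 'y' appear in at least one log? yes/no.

[1] propose(0,'y') → ∅
[2] deliver 0→2 → N2(back v0 [y])
[3] deliver 2→0 → N0(prim v0 [y])
[4] timeout(2) → N2(back v1 [y])
[5] propose(0,'p') → ∅
[6] deliver 0→1 → N1(back v0 [y])
[7] deliver 1→0 → N0(prim v0 [y,p])
[8] deliver 0→2 → ∅
[9] deliver 2→0 → N0(back v1 [y,p])
[10] timeout(0) → N0(back v2 [y,p])
[11] crash(1) → N1(✗back v0 [y])
[12] deliver 0→1 → ∅
[13] timeout(0) → N0(prim v3 [y,p])
[14] deliver 1→0 → ∅
[15] deliver 1→0 → ∅

yes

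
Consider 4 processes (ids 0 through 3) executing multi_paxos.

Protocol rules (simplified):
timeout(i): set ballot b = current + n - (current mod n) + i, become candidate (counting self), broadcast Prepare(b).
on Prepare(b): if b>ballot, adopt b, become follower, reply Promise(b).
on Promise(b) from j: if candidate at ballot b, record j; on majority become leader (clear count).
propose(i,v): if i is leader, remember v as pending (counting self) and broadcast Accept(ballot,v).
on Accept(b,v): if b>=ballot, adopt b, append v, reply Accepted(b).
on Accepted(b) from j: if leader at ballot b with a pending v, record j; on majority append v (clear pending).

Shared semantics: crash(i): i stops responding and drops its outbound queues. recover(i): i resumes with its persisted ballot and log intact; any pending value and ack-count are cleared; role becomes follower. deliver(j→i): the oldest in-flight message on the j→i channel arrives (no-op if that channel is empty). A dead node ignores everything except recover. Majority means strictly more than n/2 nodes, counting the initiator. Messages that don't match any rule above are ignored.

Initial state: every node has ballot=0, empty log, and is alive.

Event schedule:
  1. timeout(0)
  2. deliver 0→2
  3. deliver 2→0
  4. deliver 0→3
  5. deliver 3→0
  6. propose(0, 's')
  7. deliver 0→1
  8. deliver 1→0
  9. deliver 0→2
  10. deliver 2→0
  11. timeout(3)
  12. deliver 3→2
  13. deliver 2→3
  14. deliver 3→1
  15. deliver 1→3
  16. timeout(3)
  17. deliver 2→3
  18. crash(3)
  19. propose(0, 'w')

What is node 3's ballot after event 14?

11

1. timeout(0):  <0:cand b4 ->
2. deliver 0→2:  <2:foll b4 ->
3. deliver 2→0:  nop
4. deliver 0→3:  <3:foll b4 ->
5. deliver 3→0:  <0:lead b4 ->
6. propose(0,'s'):  nop
7. deliver 0→1:  <1:foll b4 ->
8. deliver 1→0:  nop
9. deliver 0→2:  <2:foll b4 s>
10. deliver 2→0:  nop
11. timeout(3):  <3:cand b11 ->
12. deliver 3→2:  <2:foll b11 s>
13. deliver 2→3:  nop
14. deliver 3→1:  <1:foll b11 ->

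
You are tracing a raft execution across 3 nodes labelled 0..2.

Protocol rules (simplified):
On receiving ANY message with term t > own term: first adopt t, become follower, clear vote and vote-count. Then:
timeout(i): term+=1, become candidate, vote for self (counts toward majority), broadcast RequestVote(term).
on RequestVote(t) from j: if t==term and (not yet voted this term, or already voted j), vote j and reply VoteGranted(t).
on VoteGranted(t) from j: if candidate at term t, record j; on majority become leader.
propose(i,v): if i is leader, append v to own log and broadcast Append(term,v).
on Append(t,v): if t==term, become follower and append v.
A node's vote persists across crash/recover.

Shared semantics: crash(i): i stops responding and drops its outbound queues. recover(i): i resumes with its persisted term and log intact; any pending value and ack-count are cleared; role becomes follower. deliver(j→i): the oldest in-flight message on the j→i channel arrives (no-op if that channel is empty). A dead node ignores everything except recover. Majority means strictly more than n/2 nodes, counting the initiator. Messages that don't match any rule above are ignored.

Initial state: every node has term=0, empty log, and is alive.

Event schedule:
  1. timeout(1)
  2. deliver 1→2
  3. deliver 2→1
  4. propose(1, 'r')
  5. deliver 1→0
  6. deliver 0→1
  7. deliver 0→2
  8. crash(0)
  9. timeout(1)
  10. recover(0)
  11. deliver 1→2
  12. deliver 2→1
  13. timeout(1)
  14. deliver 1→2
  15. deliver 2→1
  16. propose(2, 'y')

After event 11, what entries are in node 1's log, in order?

step 1 timeout(1): 1={cand,t=1,log=-}
step 2 deliver 1→2: 2={foll,t=1,log=-}
step 3 deliver 2→1: 1={lead,t=1,log=-}
step 4 propose(1,'r'): 1={lead,t=1,log=r}
step 5 deliver 1→0: 0={foll,t=1,log=-}
step 6 deliver 0→1: —
step 7 deliver 0→2: —
step 8 crash(0): 0={✗foll,t=1,log=-}
step 9 timeout(1): 1={cand,t=2,log=r}
step 10 recover(0): 0={foll,t=1,log=-}
step 11 deliver 1→2: 2={foll,t=1,log=r}

r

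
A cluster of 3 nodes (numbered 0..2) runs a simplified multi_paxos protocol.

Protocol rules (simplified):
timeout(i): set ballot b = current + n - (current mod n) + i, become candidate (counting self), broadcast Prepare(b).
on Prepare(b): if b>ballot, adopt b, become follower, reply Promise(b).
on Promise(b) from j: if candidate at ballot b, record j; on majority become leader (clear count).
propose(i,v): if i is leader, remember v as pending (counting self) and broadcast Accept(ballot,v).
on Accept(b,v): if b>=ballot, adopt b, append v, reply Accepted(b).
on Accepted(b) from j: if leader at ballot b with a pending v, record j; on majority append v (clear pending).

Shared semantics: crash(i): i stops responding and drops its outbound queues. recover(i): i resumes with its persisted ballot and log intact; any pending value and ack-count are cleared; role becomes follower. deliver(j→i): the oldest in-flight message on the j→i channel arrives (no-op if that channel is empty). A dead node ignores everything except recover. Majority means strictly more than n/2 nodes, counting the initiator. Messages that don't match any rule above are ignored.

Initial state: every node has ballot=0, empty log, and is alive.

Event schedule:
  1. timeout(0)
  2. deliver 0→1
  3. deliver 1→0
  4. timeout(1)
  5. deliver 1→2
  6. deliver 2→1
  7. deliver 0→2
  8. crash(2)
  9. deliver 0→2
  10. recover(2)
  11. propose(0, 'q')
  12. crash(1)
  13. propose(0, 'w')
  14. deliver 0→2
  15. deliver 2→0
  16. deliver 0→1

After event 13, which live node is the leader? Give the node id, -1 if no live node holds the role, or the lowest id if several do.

0

e1 timeout(0): 0[cand,b=3,-]
e2 deliver 0→1: 1[foll,b=3,-]
e3 deliver 1→0: 0[lead,b=3,-]
e4 timeout(1): 1[cand,b=7,-]
e5 deliver 1→2: 2[foll,b=7,-]
e6 deliver 2→1: 1[lead,b=7,-]
e7 deliver 0→2: ·
e8 crash(2): 2[✗foll,b=7,-]
e9 deliver 0→2: ·
e10 recover(2): 2[foll,b=7,-]
e11 propose(0,'q'): ·
e12 crash(1): 1[✗lead,b=7,-]
e13 propose(0,'w'): ·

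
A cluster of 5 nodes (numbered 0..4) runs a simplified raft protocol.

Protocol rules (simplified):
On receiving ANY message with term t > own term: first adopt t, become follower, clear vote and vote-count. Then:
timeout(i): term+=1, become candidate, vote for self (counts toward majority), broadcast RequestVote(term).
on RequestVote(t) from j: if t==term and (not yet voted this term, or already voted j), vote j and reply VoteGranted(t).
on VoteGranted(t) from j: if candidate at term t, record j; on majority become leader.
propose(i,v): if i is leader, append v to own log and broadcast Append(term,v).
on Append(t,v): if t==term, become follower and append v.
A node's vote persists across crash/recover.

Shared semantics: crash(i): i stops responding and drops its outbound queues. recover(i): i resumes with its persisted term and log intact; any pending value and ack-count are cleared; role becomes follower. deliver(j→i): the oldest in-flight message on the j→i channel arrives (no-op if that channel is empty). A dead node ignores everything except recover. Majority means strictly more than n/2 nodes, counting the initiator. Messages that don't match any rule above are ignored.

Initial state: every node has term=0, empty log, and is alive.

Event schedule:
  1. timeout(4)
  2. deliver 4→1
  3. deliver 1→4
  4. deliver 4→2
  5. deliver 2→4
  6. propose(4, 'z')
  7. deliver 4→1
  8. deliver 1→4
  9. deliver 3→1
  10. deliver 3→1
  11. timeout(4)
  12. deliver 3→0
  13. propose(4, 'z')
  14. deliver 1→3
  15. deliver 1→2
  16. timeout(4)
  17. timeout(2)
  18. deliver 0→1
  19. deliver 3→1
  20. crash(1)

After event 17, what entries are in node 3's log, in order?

empty

e1 timeout(4): 4[cand,t=1,-]
e2 deliver 4→1: 1[foll,t=1,-]
e3 deliver 1→4: ·
e4 deliver 4→2: 2[foll,t=1,-]
e5 deliver 2→4: 4[lead,t=1,-]
e6 propose(4,'z'): 4[lead,t=1,z]
e7 deliver 4→1: 1[foll,t=1,z]
e8 deliver 1→4: ·
e9 deliver 3→1: ·
e10 deliver 3→1: ·
e11 timeout(4): 4[cand,t=2,z]
e12 deliver 3→0: ·
e13 propose(4,'z'): ·
e14 deliver 1→3: ·
e15 deliver 1→2: ·
e16 timeout(4): 4[cand,t=3,z]
e17 timeout(2): 2[cand,t=2,-]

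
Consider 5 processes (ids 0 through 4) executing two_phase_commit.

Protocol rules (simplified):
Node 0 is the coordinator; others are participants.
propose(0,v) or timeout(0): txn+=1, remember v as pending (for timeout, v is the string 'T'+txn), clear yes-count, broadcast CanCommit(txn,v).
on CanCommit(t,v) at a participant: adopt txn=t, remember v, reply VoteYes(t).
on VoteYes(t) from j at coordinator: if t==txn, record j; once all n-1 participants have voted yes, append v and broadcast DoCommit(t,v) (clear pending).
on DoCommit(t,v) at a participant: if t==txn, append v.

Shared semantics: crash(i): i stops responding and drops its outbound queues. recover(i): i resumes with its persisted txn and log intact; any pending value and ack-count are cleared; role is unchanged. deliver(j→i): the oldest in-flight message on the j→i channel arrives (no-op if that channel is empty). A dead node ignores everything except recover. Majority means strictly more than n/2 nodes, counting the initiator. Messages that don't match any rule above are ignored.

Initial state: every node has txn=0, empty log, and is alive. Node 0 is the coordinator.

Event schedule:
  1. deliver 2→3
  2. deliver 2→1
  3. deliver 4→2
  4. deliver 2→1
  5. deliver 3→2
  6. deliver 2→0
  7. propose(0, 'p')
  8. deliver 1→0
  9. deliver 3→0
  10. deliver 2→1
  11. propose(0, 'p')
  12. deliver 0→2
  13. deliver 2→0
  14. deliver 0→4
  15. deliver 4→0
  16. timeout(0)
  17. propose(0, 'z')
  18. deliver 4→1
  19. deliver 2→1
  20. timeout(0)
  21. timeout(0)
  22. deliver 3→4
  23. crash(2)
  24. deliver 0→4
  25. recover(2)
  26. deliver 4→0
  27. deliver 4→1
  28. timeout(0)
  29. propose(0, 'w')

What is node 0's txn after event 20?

step 1 deliver 2→3: —
step 2 deliver 2→1: —
step 3 deliver 4→2: —
step 4 deliver 2→1: —
step 5 deliver 3→2: —
step 6 deliver 2→0: —
step 7 propose(0,'p'): 0={coor,t=1,log=-}
step 8 deliver 1→0: —
step 9 deliver 3→0: —
step 10 deliver 2→1: —
step 11 propose(0,'p'): 0={coor,t=2,log=-}
step 12 deliver 0→2: 2={part,t=1,log=-}
step 13 deliver 2→0: —
step 14 deliver 0→4: 4={part,t=1,log=-}
step 15 deliver 4→0: —
step 16 timeout(0): 0={coor,t=3,log=-}
step 17 propose(0,'z'): 0={coor,t=4,log=-}
step 18 deliver 4→1: —
step 19 deliver 2→1: —
step 20 timeout(0): 0={coor,t=5,log=-}

5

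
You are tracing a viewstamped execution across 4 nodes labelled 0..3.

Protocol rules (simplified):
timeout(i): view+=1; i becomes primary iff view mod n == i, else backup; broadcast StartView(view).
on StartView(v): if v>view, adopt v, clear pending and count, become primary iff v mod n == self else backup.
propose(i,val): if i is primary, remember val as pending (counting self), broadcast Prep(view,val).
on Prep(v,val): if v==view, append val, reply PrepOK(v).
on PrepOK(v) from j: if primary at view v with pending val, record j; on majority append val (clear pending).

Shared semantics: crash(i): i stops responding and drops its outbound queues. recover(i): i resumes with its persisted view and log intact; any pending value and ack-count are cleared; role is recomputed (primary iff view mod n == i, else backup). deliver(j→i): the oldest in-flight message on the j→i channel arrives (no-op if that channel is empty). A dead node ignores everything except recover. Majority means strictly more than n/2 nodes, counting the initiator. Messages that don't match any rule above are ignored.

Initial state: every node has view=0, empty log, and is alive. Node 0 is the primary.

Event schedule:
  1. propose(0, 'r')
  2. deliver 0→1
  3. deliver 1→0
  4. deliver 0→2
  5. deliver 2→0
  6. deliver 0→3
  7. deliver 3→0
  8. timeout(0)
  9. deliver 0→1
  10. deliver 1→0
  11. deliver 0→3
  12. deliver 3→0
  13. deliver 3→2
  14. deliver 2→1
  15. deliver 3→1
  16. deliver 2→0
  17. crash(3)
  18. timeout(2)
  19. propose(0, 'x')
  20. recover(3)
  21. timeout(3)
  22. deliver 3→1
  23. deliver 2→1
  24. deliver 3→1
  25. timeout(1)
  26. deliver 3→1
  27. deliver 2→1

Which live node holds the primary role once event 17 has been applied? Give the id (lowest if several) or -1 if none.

step 1 propose(0,'r'): —
step 2 deliver 0→1: 1={back,v=0,log=r}
step 3 deliver 1→0: —
step 4 deliver 0→2: 2={back,v=0,log=r}
step 5 deliver 2→0: 0={prim,v=0,log=r}
step 6 deliver 0→3: 3={back,v=0,log=r}
step 7 deliver 3→0: —
step 8 timeout(0): 0={back,v=1,log=r}
step 9 deliver 0→1: 1={prim,v=1,log=r}
step 10 deliver 1→0: —
step 11 deliver 0→3: 3={back,v=1,log=r}
step 12 deliver 3→0: —
step 13 deliver 3→2: —
step 14 deliver 2→1: —
step 15 deliver 3→1: —
step 16 deliver 2→0: —
step 17 crash(3): 3={✗back,v=1,log=r}

1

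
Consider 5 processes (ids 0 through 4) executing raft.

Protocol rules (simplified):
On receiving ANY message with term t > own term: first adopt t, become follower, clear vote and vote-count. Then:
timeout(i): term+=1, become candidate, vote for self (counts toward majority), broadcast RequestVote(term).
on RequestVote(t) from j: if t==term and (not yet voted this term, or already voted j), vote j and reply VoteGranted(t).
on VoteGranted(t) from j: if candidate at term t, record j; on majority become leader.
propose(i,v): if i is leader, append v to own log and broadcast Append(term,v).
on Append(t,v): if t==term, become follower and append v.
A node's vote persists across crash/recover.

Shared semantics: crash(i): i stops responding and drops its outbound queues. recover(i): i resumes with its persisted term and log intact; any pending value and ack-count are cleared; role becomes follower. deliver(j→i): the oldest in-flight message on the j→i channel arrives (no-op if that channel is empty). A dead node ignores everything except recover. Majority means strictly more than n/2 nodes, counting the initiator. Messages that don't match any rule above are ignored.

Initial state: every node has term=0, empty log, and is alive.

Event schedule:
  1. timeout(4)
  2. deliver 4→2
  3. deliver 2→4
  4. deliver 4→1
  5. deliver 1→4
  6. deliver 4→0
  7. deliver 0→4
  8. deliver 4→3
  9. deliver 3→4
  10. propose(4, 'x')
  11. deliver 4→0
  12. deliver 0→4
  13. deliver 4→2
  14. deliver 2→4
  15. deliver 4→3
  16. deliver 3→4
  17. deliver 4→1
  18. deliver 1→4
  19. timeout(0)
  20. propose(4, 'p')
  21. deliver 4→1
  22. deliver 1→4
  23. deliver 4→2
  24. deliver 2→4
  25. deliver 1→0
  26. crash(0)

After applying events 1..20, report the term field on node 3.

1

e1 timeout(4): 4[cand,t=1,-]
e2 deliver 4→2: 2[foll,t=1,-]
e3 deliver 2→4: ·
e4 deliver 4→1: 1[foll,t=1,-]
e5 deliver 1→4: 4[lead,t=1,-]
e6 deliver 4→0: 0[foll,t=1,-]
e7 deliver 0→4: ·
e8 deliver 4→3: 3[foll,t=1,-]
e9 deliver 3→4: ·
e10 propose(4,'x'): 4[lead,t=1,x]
e11 deliver 4→0: 0[foll,t=1,x]
e12 deliver 0→4: ·
e13 deliver 4→2: 2[foll,t=1,x]
e14 deliver 2→4: ·
e15 deliver 4→3: 3[foll,t=1,x]
e16 deliver 3→4: ·
e17 deliver 4→1: 1[foll,t=1,x]
e18 deliver 1→4: ·
e19 timeout(0): 0[cand,t=2,x]
e20 propose(4,'p'): 4[lead,t=1,x,p]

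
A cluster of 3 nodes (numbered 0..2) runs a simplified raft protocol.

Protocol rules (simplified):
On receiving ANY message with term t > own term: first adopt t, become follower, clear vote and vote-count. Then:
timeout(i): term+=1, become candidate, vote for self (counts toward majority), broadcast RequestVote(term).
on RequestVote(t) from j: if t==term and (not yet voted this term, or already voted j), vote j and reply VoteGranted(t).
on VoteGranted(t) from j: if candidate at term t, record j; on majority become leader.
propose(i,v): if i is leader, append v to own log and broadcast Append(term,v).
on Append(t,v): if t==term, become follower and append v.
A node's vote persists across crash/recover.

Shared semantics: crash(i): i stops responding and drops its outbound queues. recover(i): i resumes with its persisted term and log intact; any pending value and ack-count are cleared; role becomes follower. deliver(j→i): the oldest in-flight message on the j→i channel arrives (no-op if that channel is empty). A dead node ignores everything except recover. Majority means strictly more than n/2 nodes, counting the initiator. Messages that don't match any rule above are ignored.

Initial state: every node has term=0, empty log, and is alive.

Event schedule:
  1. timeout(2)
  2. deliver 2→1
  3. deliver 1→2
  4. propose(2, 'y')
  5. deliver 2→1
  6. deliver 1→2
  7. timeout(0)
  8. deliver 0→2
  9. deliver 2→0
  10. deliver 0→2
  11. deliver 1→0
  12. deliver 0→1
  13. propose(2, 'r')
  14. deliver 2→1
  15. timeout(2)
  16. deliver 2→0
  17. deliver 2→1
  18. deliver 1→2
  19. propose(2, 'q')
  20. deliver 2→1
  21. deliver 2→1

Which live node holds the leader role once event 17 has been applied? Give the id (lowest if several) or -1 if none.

-1

step 1 timeout(2): 2={cand,t=1,log=-}
step 2 deliver 2→1: 1={foll,t=1,log=-}
step 3 deliver 1→2: 2={lead,t=1,log=-}
step 4 propose(2,'y'): 2={lead,t=1,log=y}
step 5 deliver 2→1: 1={foll,t=1,log=y}
step 6 deliver 1→2: —
step 7 timeout(0): 0={cand,t=1,log=-}
step 8 deliver 0→2: —
step 9 deliver 2→0: —
step 10 deliver 0→2: —
step 11 deliver 1→0: —
step 12 deliver 0→1: —
step 13 propose(2,'r'): 2={lead,t=1,log=y,r}
step 14 deliver 2→1: 1={foll,t=1,log=y,r}
step 15 timeout(2): 2={cand,t=2,log=y,r}
step 16 deliver 2→0: 0={foll,t=1,log=y}
step 17 deliver 2→1: 1={foll,t=2,log=y,r}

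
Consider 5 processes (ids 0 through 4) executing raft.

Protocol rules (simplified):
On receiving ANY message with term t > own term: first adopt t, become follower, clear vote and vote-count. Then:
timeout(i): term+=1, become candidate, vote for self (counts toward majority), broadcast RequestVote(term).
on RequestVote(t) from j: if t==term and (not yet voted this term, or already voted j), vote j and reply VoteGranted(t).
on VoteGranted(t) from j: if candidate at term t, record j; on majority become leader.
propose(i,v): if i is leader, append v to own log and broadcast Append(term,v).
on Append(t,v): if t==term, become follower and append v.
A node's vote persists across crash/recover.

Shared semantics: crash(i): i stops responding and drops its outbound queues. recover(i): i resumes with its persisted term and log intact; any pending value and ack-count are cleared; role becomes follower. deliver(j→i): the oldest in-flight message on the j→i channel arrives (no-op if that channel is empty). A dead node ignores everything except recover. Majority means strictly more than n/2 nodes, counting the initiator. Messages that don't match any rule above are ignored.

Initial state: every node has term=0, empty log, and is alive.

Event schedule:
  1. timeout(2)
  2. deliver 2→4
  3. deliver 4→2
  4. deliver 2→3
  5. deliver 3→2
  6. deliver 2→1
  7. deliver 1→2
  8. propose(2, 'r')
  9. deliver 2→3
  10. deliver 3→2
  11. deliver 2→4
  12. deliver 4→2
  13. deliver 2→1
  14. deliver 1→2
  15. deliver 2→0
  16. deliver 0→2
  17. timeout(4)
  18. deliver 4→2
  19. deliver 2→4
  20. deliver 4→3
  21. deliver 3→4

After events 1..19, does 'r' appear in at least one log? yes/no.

[1] timeout(2) → N2(cand t1 [-])
[2] deliver 2→4 → N4(foll t1 [-])
[3] deliver 4→2 → ∅
[4] deliver 2→3 → N3(foll t1 [-])
[5] deliver 3→2 → N2(lead t1 [-])
[6] deliver 2→1 → N1(foll t1 [-])
[7] deliver 1→2 → ∅
[8] propose(2,'r') → N2(lead t1 [r])
[9] deliver 2→3 → N3(foll t1 [r])
[10] deliver 3→2 → ∅
[11] deliver 2→4 → N4(foll t1 [r])
[12] deliver 4→2 → ∅
[13] deliver 2→1 → N1(foll t1 [r])
[14] deliver 1→2 → ∅
[15] deliver 2→0 → N0(foll t1 [-])
[16] deliver 0→2 → ∅
[17] timeout(4) → N4(cand t2 [r])
[18] deliver 4→2 → N2(foll t2 [r])
[19] deliver 2→4 → ∅

yes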